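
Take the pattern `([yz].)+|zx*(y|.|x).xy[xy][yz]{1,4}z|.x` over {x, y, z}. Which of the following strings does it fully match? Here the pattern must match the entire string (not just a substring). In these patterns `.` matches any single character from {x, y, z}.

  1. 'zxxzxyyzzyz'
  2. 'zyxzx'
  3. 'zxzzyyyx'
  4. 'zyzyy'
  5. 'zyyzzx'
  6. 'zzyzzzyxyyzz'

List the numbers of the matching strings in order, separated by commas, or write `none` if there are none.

1. 'zxxzxyyzzyz' → match
2. 'zyxzx' → no match
3. 'zxzzyyyx' → match
4. 'zyzyy' → no match
5. 'zyyzzx' → match
6. 'zzyzzzyxyyzz' → match

1, 3, 5, 6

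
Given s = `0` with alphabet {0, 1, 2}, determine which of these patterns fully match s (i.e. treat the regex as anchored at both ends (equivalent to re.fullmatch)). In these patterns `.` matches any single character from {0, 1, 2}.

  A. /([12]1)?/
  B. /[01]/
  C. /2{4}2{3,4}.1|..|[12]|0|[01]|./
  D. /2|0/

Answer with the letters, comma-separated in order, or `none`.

A → no match
B → match
C → match
D → match

B, C, D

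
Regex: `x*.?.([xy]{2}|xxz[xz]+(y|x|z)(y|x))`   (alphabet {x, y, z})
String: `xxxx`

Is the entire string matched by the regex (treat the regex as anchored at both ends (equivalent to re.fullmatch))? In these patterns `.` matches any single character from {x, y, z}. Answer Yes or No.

Yes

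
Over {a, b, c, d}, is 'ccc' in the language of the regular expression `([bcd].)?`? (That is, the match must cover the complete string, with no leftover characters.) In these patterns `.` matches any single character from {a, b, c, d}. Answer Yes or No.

No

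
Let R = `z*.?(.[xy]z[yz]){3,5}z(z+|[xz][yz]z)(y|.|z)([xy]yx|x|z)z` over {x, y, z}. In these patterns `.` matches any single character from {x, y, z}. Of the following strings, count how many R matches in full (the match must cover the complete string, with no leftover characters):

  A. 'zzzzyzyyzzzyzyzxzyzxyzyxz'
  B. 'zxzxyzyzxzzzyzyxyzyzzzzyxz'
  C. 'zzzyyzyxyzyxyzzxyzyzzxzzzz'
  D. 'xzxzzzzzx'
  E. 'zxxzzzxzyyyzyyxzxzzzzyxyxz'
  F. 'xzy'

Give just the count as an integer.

A → no match
B → no match
C → no match
D. 'xzxzzzzzx' → no match — must end with 'z'
E → no match
F. 'xzy' → no match — must end with 'z'
Total matched: 0

0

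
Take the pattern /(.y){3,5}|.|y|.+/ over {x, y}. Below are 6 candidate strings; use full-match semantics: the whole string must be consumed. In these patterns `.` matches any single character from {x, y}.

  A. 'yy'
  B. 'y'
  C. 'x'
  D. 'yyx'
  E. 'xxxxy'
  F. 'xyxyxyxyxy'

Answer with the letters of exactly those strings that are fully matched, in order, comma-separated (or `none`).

A → match
B → match
C → match
D → match
E → match
F → match

A, B, C, D, E, F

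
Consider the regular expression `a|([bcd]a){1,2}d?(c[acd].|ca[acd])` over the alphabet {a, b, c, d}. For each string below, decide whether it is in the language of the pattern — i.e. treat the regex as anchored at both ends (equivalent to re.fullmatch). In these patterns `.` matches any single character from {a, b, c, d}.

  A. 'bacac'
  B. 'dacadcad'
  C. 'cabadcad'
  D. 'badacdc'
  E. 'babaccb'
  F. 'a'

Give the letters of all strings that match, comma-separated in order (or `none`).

A, B, C, D, E, F

A → match
B → match
C → match
D → match
E → match
F → match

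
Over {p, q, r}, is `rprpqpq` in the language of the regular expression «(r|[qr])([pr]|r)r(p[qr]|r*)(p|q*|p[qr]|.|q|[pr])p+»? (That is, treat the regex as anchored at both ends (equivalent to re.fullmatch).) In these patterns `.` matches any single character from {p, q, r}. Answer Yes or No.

No

Every match must end with `p`, but `rprpqpq` does not.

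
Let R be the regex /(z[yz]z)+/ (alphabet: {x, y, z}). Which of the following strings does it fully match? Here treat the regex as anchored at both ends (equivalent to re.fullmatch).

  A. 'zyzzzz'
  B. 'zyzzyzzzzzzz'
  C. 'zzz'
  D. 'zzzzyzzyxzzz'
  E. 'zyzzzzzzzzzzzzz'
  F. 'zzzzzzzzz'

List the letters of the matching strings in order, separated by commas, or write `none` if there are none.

A, B, C, E, F

A. 'zyzzzz' → match
B. 'zyzzyzzzzzzz' → match
C. 'zzz' → match
D. 'zzzzyzzyxzzz' → no match
E → match
F. 'zzzzzzzzz' → match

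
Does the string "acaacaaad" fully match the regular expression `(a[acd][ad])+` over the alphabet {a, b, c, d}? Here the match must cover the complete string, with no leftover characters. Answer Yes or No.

Yes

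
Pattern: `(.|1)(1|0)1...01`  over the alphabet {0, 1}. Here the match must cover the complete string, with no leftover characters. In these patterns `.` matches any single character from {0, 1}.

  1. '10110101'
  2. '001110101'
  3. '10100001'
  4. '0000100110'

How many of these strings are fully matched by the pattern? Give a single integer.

2

1 → match
2 → no match
3 → match
4 → no match — must end with '01'
Total matched: 2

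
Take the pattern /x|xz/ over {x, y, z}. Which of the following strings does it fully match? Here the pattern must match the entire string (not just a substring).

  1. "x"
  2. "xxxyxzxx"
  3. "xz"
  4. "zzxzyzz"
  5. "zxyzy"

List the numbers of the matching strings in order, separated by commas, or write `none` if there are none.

1. "x" → match
2. "xxxyxzxx" → no match
3. "xz" → match
4. "zzxzyzz" → no match
5. "zxyzy" → no match

1, 3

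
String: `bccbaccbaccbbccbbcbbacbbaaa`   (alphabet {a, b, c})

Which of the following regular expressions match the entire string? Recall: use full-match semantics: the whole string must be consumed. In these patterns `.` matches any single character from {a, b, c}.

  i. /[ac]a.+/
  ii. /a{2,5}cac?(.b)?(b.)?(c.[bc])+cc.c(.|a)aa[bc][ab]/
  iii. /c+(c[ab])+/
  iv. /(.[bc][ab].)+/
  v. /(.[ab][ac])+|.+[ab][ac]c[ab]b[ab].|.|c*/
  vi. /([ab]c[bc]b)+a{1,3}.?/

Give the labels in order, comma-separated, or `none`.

vi

i → no match
ii → no match — must start with `a`
iii → no match — must start with `c`
iv → no match
v → no match
vi → match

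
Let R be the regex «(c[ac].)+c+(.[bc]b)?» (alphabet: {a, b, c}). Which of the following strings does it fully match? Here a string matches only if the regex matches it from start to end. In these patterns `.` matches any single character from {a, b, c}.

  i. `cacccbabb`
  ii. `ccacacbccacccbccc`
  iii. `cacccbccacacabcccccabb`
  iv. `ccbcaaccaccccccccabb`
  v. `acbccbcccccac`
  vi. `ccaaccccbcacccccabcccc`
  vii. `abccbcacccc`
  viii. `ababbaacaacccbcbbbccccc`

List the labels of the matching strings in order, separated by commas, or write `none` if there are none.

iv

i → no match
ii → no match
iii → no match
iv → match
v → no match — must start with `c`
vi → no match
vii → no match — must start with `c`
viii → no match — must start with `c`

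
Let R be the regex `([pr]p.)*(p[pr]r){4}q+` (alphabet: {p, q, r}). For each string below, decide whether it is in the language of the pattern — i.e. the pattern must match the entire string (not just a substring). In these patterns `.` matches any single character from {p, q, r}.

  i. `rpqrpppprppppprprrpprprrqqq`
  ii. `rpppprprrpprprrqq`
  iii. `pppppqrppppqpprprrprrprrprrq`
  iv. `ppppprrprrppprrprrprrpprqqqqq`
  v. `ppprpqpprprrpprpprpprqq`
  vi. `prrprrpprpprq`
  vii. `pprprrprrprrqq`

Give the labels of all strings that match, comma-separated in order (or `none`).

i, ii, iii, iv, v, vi, vii

i → match
ii → match
iii → match
iv → match
v → match
vi → match
vii → match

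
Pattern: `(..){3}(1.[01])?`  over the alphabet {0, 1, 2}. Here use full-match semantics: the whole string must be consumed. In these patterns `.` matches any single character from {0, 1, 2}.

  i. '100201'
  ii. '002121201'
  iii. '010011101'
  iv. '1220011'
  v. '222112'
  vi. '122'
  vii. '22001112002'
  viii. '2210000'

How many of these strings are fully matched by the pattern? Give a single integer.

3

i → match
ii → no match
iii → match
iv → no match
v → match
vi → no match
vii → no match
viii → no match
Total matched: 3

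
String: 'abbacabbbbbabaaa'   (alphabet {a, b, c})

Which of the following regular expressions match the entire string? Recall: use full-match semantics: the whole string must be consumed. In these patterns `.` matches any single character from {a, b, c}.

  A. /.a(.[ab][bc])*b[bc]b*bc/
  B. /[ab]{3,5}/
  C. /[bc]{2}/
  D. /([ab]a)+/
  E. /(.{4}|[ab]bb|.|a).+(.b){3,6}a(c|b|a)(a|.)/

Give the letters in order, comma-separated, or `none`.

E

A → no match — must end with 'bc'
B → no match
C → no match
D → no match
E → match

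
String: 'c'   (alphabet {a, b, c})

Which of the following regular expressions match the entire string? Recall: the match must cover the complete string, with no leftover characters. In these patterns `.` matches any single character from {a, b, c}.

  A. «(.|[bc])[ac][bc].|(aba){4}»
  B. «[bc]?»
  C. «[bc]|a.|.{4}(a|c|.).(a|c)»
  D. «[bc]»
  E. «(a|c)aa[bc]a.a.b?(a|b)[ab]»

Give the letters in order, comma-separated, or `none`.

B, C, D

A → no match
B → match
C → match
D → match
E → no match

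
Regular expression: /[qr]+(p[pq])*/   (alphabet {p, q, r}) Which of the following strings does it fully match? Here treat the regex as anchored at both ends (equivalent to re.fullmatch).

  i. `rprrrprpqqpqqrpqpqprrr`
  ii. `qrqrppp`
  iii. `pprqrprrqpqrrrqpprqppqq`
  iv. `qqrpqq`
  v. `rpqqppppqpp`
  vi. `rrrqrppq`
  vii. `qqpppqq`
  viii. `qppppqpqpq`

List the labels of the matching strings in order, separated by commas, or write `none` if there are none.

i → no match
ii → no match
iii → no match
iv → no match
v → no match
vi → no match
vii → no match
viii → no match

none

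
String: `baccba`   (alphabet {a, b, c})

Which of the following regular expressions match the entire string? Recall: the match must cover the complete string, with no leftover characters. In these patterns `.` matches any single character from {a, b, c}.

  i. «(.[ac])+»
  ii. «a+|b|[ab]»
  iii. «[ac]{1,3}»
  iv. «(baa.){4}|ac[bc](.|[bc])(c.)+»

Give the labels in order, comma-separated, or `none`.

i → match
ii → no match
iii → no match
iv → no match

i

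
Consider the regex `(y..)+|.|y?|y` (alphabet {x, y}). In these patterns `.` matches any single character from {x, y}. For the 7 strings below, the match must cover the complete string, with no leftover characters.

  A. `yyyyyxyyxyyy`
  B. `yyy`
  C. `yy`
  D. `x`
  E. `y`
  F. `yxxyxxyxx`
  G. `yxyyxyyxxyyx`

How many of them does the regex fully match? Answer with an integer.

A → match
B → match
C → no match
D → match
E → match
F → match
G → match
Total matched: 6

6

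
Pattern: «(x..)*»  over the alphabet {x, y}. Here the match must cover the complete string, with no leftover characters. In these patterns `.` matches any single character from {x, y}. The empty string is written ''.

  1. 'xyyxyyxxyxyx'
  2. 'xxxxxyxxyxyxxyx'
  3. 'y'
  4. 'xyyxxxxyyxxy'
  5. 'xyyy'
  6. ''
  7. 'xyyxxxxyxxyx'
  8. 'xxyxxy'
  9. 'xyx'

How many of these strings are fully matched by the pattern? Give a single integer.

7

1. 'xyyxyyxxyxyx' → match
2 → match
3. 'y' → no match
4. 'xyyxxxxyyxxy' → match
5. 'xyyy' → no match
6. '' → match
7. 'xyyxxxxyxxyx' → match
8. 'xxyxxy' → match
9. 'xyx' → match
Total matched: 7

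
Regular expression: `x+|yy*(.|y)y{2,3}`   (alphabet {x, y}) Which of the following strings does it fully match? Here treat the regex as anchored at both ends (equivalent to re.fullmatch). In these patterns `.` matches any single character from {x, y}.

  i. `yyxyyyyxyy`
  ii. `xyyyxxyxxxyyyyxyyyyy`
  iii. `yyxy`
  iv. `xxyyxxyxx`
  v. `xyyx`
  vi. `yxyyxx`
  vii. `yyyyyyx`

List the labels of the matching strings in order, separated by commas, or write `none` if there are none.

none

i → no match
ii → no match
iii → no match
iv → no match
v → no match
vi → no match
vii → no match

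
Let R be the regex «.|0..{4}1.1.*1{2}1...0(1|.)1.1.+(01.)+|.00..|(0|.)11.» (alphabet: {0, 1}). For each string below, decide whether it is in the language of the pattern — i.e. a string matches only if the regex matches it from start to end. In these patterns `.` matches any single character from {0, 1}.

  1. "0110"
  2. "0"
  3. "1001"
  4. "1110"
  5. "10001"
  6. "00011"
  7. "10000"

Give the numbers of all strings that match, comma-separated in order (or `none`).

1 → match
2 → match
3 → no match
4 → match
5 → match
6 → match
7 → match

1, 2, 4, 5, 6, 7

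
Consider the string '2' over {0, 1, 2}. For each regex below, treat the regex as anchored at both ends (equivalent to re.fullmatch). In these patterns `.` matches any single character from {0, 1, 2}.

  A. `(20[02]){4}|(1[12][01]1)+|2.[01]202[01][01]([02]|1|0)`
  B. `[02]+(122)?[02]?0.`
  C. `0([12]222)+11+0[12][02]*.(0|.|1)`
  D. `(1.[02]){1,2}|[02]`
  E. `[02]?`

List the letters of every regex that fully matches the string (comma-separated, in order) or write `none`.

D, E

A → no match
B → no match
C → no match — must start with '0'
D → match
E → match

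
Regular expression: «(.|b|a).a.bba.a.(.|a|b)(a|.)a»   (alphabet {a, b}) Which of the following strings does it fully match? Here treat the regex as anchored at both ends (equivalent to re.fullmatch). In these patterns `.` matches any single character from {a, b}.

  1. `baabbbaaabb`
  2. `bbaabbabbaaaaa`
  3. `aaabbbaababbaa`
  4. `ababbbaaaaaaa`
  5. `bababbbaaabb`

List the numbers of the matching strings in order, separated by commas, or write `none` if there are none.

1 → no match — must end with `a`
2 → no match
3 → no match
4 → match
5 → no match — must end with `a`

4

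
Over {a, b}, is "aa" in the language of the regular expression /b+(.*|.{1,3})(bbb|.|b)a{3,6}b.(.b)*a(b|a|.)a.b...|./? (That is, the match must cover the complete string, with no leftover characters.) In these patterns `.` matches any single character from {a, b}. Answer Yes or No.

No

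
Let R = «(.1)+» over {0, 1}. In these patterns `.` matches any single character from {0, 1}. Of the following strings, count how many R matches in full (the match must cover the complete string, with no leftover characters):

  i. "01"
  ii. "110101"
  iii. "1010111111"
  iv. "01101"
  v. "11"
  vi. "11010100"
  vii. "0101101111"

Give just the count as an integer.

i. "01" → match
ii. "110101" → match
iii. "1010111111" → no match
iv. "01101" → no match
v. "11" → match
vi. "11010100" → no match — must end with "1"
vii. "0101101111" → no match
Total matched: 3

3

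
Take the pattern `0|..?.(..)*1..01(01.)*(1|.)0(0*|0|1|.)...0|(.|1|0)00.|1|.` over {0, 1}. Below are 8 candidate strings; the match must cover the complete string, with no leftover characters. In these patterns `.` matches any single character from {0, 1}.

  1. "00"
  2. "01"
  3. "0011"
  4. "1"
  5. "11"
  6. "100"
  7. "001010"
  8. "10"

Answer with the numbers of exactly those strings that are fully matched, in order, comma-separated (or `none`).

4

1 → no match
2 → no match
3 → no match
4 → match
5 → no match
6 → no match
7 → no match
8 → no match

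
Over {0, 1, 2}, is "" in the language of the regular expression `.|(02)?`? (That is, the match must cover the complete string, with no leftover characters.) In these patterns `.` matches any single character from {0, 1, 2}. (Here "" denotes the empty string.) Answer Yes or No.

Yes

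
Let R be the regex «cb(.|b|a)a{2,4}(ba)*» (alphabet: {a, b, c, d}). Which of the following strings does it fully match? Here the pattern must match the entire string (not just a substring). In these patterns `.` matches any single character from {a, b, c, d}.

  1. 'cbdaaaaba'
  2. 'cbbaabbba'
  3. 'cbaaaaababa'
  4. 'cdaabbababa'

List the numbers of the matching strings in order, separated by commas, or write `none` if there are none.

1, 3

1 → match
2 → no match
3 → match
4 → no match — must start with 'cb'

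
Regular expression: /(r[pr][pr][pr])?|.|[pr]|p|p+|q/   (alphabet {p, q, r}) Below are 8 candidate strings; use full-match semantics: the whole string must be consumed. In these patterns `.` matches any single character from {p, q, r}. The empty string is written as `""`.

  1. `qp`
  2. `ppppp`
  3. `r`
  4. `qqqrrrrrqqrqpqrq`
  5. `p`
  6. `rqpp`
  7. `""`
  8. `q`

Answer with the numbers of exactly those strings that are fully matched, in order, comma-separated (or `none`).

1 → no match
2 → match
3 → match
4 → no match
5 → match
6 → no match
7 → match
8 → match

2, 3, 5, 7, 8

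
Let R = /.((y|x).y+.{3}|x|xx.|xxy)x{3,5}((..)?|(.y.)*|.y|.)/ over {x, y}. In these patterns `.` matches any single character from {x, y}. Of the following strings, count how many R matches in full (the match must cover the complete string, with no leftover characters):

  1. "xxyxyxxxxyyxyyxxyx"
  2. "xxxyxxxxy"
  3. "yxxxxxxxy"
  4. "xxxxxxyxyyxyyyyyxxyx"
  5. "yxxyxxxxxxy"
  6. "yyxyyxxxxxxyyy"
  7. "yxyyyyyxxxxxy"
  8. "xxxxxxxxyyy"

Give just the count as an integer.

7

1 → no match
2 → match
3 → match
4 → match
5 → match
6 → match
7 → match
8 → match
Total matched: 7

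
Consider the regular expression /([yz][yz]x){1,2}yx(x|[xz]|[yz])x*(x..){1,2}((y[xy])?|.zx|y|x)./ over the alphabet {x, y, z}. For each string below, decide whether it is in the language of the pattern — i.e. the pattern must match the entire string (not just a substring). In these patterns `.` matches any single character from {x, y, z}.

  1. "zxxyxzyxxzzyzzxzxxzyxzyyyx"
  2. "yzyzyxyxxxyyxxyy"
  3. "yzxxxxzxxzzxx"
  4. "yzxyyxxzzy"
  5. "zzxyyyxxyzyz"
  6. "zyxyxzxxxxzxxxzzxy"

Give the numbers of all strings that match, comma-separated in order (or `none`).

1 → no match
2 → no match
3 → no match
4 → no match
5 → no match
6 → match

6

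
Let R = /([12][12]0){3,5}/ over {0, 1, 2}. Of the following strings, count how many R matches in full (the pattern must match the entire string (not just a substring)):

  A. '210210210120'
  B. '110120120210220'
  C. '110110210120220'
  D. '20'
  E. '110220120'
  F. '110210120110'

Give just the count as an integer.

5

A → match
B → match
C → match
D → no match
E → match
F → match
Total matched: 5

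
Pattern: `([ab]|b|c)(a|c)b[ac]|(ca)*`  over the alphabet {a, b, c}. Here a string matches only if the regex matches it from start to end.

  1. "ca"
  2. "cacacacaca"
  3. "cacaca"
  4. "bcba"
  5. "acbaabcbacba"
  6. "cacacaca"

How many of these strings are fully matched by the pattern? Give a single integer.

1 → match
2 → match
3 → match
4 → match
5 → no match
6 → match
Total matched: 5

5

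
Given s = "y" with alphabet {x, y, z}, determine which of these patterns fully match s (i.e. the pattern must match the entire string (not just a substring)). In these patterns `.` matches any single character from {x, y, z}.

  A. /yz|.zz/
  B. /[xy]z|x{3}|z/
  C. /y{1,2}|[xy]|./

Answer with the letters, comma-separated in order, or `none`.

C

A → no match
B → no match
C → match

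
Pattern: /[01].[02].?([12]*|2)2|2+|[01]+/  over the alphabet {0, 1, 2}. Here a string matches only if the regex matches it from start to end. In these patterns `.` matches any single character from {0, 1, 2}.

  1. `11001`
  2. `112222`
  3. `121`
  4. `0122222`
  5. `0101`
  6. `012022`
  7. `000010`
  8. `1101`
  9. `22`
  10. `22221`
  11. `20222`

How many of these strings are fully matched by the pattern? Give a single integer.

1. `11001` → match
2. `112222` → match
3. `121` → no match
4. `0122222` → match
5. `0101` → match
6. `012022` → match
7. `000010` → match
8. `1101` → match
9. `22` → match
10. `22221` → no match
11. `20222` → no match
Total matched: 8

8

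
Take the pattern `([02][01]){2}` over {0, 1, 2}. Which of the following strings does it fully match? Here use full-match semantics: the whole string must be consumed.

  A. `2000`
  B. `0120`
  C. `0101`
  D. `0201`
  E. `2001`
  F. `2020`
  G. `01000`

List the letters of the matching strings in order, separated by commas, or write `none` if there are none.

A, B, C, E, F

A. `2000` → match
B. `0120` → match
C. `0101` → match
D. `0201` → no match
E. `2001` → match
F. `2020` → match
G. `01000` → no match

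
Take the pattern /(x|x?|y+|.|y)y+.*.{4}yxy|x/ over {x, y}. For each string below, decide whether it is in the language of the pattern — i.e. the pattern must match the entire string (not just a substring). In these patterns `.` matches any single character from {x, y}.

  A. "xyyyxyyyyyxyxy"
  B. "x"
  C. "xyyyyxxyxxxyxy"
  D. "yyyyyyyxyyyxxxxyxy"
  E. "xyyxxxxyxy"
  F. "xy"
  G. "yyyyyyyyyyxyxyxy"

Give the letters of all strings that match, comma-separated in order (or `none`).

A, B, C, D, E, G

A → match
B. "x" → match
C → match
D → match
E. "xyyxxxxyxy" → match
F. "xy" → no match
G → match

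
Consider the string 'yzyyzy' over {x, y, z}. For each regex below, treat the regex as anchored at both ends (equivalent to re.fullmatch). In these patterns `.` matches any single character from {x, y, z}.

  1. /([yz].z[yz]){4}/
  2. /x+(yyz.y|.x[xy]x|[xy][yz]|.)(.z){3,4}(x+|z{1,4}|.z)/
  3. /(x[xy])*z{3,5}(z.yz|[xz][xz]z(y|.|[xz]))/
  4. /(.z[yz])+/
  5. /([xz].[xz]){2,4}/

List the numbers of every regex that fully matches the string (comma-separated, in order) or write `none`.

1 → no match
2 → no match — must start with 'x'
3 → no match
4 → match
5 → no match

4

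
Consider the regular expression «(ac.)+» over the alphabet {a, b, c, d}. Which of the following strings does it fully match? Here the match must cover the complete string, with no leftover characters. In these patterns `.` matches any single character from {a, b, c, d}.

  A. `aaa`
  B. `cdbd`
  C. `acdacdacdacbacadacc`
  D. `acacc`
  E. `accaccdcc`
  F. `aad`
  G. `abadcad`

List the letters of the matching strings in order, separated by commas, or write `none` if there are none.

A → no match — must start with `ac`
B → no match — must start with `ac`
C → no match
D → no match
E → no match
F → no match — must start with `ac`
G → no match — must start with `ac`

none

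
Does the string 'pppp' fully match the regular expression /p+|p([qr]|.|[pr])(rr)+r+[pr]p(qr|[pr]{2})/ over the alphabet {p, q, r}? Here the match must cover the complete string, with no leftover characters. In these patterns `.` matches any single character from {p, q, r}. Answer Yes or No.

Yes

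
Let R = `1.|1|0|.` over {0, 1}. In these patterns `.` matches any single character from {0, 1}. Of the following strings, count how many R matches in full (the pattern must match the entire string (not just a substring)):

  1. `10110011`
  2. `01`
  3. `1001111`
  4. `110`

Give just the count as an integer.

0

1 → no match
2 → no match
3 → no match
4 → no match
Total matched: 0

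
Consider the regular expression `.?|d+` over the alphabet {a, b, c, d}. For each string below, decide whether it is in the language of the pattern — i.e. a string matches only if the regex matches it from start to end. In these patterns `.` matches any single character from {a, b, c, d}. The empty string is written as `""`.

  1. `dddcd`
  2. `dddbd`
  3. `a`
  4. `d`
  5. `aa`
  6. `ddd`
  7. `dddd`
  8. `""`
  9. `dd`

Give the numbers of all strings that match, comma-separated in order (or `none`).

1. `dddcd` → no match
2. `dddbd` → no match
3. `a` → match
4. `d` → match
5. `aa` → no match
6. `ddd` → match
7. `dddd` → match
8. `""` → match
9. `dd` → match

3, 4, 6, 7, 8, 9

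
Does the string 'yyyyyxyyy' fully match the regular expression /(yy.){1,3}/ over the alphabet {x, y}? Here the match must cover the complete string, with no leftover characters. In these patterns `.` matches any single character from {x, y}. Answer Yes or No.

Yes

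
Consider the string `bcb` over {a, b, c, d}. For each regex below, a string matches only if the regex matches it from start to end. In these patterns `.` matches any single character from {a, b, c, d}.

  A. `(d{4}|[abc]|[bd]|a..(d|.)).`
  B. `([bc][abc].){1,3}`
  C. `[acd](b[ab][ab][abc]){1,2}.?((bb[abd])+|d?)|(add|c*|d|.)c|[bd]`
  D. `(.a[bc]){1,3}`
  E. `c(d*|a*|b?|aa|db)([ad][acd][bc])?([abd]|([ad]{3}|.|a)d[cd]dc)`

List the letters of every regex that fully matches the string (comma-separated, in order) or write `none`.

B

A → no match
B → match
C → no match
D → no match
E → no match — must start with `c`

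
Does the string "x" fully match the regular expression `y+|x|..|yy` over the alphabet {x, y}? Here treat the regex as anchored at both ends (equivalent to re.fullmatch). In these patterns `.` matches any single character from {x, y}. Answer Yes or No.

Yes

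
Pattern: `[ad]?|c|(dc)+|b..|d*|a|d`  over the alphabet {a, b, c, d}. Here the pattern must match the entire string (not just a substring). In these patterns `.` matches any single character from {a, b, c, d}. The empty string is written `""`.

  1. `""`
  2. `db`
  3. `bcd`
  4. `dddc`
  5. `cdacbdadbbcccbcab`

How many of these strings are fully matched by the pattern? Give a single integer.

1. `""` → match
2. `db` → no match
3. `bcd` → match
4. `dddc` → no match
5 → no match
Total matched: 2

2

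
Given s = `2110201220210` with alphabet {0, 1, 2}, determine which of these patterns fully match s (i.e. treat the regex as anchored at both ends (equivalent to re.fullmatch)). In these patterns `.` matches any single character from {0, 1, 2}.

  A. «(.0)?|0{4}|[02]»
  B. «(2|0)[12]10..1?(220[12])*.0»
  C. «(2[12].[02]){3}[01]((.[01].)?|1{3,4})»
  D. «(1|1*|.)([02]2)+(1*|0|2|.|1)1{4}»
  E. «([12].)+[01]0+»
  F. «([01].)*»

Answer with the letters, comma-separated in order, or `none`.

A → no match
B → match
C → no match
D → no match — must end with `1`
E → no match
F → no match

B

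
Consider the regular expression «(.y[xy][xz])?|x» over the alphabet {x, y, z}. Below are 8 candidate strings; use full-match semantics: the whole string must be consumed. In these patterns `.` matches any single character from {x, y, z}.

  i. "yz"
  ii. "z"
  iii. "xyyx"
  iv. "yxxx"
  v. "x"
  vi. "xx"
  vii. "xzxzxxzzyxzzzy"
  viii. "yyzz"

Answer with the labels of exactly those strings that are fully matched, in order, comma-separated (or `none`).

i → no match
ii → no match
iii → match
iv → no match
v → match
vi → no match
vii → no match
viii → no match

iii, v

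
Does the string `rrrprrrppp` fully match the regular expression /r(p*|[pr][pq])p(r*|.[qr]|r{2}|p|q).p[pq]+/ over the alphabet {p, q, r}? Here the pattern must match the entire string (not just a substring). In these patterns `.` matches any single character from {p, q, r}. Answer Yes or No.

No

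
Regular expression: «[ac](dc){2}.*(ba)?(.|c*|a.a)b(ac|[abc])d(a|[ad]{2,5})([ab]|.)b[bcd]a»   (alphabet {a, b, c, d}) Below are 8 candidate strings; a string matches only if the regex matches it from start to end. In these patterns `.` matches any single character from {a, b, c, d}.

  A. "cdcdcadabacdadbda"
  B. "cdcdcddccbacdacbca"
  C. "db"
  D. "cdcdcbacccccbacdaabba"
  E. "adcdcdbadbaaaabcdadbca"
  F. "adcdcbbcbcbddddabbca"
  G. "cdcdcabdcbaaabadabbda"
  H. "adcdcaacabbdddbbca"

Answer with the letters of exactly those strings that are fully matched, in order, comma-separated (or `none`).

A → match
B → match
C. "db" → no match — must end with "a"
D → match
E → match
F → no match
G → match
H → match

A, B, D, E, G, H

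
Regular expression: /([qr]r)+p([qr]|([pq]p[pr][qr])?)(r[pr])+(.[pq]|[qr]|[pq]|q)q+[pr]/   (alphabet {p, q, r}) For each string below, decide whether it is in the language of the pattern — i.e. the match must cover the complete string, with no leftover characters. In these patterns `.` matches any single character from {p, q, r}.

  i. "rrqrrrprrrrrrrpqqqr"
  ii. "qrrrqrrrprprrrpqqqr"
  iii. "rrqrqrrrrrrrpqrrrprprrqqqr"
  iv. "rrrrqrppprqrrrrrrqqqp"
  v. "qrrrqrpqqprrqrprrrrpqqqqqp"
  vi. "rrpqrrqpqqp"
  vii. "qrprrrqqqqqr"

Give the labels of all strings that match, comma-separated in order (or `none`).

i → match
ii → match
iii → match
iv → match
v → no match
vi → match
vii → match

i, ii, iii, iv, vi, vii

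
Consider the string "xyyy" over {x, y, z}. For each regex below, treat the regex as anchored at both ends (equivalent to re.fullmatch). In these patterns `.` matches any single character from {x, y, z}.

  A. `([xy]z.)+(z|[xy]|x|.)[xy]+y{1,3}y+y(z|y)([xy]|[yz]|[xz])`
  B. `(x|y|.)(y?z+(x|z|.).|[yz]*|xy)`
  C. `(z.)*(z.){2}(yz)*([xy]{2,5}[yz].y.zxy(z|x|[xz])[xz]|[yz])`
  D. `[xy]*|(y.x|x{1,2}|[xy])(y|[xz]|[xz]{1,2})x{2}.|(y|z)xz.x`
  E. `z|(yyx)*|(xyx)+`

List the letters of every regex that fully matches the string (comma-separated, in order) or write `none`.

A → no match
B → match
C → no match
D → match
E → no match

B, D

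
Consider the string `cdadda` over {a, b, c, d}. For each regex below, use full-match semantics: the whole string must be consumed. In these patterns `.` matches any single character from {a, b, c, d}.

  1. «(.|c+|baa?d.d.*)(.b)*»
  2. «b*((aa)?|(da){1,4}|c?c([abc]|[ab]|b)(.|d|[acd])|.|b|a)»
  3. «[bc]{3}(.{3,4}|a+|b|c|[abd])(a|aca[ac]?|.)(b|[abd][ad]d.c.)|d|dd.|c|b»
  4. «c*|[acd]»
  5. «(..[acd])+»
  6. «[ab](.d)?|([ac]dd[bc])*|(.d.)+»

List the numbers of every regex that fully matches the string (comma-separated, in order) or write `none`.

5, 6

1 → no match
2 → no match
3 → no match
4 → no match
5 → match
6 → match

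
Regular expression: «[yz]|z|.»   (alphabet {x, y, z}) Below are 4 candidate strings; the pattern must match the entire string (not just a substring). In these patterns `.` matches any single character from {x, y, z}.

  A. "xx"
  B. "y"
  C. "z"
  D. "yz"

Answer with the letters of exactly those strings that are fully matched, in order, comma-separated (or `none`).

B, C

A → no match
B → match
C → match
D → no match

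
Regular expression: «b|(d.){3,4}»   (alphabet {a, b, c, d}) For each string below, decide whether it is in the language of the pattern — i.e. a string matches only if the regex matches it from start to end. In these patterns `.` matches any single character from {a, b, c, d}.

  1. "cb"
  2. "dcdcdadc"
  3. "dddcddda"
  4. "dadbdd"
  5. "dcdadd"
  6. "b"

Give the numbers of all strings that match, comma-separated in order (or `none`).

1 → no match
2 → match
3 → match
4 → match
5 → match
6 → match

2, 3, 4, 5, 6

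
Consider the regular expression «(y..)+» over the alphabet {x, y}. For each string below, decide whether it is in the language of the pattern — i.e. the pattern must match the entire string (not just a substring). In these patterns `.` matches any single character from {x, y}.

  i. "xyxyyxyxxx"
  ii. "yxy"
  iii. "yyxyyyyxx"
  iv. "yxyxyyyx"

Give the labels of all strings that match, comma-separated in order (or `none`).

ii, iii

i → no match — must start with "y"
ii → match
iii → match
iv → no match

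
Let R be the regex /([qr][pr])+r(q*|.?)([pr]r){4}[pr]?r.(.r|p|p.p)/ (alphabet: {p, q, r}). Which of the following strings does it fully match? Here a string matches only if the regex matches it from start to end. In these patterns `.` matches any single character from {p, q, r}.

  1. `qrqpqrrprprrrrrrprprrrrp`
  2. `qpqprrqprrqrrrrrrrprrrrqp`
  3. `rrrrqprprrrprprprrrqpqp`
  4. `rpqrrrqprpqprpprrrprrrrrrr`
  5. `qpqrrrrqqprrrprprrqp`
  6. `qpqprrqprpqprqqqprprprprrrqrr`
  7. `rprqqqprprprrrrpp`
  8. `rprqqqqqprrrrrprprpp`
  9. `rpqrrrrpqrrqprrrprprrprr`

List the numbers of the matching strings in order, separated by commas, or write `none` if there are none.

1, 2, 3, 4, 5, 6, 7, 8, 9

1 → match
2 → match
3 → match
4 → match
5 → match
6 → match
7 → match
8 → match
9 → match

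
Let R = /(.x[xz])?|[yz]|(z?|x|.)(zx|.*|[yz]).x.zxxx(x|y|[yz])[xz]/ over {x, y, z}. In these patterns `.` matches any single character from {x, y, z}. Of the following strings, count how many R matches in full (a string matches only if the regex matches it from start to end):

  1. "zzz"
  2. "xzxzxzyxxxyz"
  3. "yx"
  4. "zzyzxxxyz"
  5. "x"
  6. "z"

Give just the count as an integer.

1 → no match
2 → no match
3 → no match
4 → no match
5 → no match
6 → match
Total matched: 1

1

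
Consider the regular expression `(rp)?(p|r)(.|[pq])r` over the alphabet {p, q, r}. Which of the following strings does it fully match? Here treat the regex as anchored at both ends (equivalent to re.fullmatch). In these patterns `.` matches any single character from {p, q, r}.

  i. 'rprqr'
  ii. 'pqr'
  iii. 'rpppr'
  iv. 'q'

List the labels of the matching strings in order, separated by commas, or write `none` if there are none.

i → match
ii → match
iii → match
iv → no match — must end with 'r'

i, ii, iii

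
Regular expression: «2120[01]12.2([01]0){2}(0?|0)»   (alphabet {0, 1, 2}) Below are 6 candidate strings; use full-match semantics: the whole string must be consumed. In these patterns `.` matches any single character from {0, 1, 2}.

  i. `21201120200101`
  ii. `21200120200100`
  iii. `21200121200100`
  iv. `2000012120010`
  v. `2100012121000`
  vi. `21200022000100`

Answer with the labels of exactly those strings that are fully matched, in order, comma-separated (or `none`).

ii, iii

i → no match
ii → match
iii → match
iv → no match — must start with `2120`
v → no match — must start with `2120`
vi → no match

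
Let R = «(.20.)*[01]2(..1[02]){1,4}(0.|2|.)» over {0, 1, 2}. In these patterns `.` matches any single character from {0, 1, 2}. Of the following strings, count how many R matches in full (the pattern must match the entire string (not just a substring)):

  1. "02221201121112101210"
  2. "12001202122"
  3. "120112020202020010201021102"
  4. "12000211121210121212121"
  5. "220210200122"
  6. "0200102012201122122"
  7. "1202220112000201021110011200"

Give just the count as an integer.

4

1 → no match
2 → match
3 → match
4 → match
5 → no match
6 → no match
7 → match
Total matched: 4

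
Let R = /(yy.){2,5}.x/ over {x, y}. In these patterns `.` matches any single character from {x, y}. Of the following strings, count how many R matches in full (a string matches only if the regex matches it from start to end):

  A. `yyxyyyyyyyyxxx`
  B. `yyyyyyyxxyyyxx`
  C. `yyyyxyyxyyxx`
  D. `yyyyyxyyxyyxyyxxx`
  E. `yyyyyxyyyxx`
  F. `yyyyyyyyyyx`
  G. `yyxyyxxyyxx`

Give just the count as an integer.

A → match
B → no match
C → no match
D → match
E → match
F → match
G → no match
Total matched: 4

4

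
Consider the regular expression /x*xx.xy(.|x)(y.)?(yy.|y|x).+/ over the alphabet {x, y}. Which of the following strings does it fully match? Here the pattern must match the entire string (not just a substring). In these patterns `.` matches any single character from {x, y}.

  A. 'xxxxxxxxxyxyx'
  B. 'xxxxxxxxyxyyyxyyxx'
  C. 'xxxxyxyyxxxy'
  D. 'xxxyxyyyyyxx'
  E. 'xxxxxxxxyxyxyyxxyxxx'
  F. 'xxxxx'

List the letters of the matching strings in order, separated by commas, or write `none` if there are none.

A, B, C, D, E

A → match
B → match
C → match
D → match
E → match
F → no match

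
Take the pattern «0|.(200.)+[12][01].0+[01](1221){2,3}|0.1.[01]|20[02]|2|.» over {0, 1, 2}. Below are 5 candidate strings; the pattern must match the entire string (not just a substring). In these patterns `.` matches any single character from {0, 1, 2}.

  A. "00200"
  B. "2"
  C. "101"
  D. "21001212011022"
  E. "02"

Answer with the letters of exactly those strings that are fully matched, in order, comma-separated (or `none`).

B

A. "00200" → no match
B. "2" → match
C. "101" → no match
D → no match
E. "02" → no match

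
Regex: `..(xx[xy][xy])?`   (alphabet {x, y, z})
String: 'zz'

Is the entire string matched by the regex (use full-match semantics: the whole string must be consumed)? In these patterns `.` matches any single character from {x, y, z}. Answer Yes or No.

Yes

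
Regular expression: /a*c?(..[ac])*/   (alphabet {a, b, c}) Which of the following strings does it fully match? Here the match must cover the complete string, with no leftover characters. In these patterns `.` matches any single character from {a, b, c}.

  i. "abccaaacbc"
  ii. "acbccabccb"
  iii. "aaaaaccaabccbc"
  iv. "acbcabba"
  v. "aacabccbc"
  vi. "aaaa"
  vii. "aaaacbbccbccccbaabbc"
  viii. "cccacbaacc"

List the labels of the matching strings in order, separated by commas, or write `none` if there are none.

i. "abccaaacbc" → match
ii. "acbccabccb" → no match
iii → match
iv. "acbcabba" → match
v. "aacabccbc" → match
vi. "aaaa" → match
vii → match
viii. "cccacbaacc" → match

i, iii, iv, v, vi, vii, viii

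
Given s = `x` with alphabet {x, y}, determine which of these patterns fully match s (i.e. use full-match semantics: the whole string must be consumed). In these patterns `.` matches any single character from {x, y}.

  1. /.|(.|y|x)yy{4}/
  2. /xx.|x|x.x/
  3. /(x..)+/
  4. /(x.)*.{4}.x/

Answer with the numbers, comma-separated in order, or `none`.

1, 2

1 → match
2 → match
3 → no match
4 → no match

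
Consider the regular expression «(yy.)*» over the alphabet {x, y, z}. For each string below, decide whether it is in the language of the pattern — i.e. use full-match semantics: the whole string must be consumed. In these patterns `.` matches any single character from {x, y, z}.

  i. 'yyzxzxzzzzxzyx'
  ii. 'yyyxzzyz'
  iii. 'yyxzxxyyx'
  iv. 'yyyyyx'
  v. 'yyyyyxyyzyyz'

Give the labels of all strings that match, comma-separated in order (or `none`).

iv, v

i → no match
ii → no match
iii → no match
iv → match
v → match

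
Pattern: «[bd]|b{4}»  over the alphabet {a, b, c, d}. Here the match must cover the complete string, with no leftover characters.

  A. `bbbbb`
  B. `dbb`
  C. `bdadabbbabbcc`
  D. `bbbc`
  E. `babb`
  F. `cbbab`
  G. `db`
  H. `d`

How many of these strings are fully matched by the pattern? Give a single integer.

A. `bbbbb` → no match
B. `dbb` → no match
C → no match
D. `bbbc` → no match
E. `babb` → no match
F. `cbbab` → no match
G. `db` → no match
H. `d` → match
Total matched: 1

1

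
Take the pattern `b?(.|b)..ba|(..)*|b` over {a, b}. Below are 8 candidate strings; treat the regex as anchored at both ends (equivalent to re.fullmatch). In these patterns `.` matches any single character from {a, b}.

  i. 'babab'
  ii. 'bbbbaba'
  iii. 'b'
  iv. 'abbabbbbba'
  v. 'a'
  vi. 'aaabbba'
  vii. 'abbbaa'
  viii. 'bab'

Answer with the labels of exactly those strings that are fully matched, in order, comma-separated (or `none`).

i → no match
ii → no match
iii → match
iv → match
v → no match
vi → no match
vii → match
viii → no match

iii, iv, vii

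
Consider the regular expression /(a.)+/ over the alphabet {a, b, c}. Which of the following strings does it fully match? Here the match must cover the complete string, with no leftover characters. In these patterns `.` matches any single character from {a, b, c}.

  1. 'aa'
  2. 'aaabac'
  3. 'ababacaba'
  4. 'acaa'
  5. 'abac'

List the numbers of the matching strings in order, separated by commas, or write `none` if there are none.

1, 2, 4, 5

1 → match
2 → match
3 → no match
4 → match
5 → match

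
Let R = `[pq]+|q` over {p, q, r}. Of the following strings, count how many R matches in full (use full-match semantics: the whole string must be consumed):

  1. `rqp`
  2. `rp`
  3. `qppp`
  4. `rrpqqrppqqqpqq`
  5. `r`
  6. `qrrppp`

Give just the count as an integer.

1

1 → no match
2 → no match
3 → match
4 → no match
5 → no match
6 → no match
Total matched: 1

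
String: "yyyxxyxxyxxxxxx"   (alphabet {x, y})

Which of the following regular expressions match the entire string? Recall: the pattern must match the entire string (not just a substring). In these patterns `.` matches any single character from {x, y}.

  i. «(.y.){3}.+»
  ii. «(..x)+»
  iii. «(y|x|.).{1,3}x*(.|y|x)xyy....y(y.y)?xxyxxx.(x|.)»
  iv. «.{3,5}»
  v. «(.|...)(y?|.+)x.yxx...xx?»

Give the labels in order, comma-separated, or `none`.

v

i → no match
ii → no match
iii → no match
iv → no match
v → match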